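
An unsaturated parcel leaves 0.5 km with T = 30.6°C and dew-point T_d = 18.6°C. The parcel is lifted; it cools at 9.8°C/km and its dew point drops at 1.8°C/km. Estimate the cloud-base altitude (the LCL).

2 km

T and T_d converge at 9.8 − 1.8 = 8°C per km
Height above start = (30.6 − 18.6) / 8 = 1.5 km
LCL altitude = 500 m + 1500 m = 2000 m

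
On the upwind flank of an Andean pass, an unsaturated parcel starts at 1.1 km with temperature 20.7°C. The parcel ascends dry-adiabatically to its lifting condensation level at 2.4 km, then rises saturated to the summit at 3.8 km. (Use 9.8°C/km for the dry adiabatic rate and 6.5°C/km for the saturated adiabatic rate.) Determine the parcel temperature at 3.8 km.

From 1100 m to 2400 m (dry): cools by 9.8 × 1.3 = 12.74°C, giving 7.96°C.
From 2400 m to 3800 m (saturated): cools by 6.5 × 1.4 = 9.1°C, giving -1.14°C.

-1.14°C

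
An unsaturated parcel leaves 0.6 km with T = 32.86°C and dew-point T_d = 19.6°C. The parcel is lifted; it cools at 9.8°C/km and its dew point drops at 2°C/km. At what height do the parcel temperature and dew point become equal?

T and T_d converge at 9.8 − 2 = 7.8°C per km
Height above start = (32.86 − 19.6) / 7.8 = 1.7 km
LCL altitude = 600 m + 1700 m = 2300 m

2.3 km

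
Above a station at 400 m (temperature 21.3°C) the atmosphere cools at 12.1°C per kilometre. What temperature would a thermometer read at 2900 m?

-8.95°C

From 400 m to 2900 m (environmental): cools by 12.1 × 2.5 = 30.25°C, giving -8.95°C.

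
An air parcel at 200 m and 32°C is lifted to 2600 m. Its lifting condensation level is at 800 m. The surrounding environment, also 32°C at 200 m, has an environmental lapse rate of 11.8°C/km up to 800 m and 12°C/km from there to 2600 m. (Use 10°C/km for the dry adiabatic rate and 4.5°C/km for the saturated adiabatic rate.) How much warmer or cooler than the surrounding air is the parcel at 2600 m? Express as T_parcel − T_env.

+14.58°C (parcel warmer than environment)

Parcel:
  200 → 800 m (dry, 10°C/km): ΔT = -10 × 0.6 = -6°C → T = 26°C
  800 → 2600 m (saturated, 4.5°C/km): ΔT = -4.5 × 1.8 = -8.1°C → T = 17.9°C
Environment:
  200 → 800 m (environment, lower layer, 11.8°C/km): ΔT = -11.8 × 0.6 = -7.08°C → T = 24.92°C
  800 → 2600 m (environment, upper layer, 12°C/km): ΔT = -12 × 1.8 = -21.6°C → T = 3.32°C
T_parcel − T_env = 17.9 − 3.32 = +14.58°C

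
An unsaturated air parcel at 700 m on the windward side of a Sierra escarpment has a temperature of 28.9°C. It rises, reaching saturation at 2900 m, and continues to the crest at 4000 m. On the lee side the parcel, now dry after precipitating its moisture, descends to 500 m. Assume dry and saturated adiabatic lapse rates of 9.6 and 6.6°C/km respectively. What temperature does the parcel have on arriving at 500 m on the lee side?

700 → 2900 m (dry, 9.6°C/km): ΔT = -9.6 × 2.2 = -21.12°C → T = 7.78°C
2900 → 4000 m (saturated, 6.6°C/km): ΔT = -6.6 × 1.1 = -7.26°C → T = 0.52°C
4000 → 500 m (dry descent, 9.6°C/km): ΔT = +9.6 × 3.5 = +33.6°C → T = 34.12°C

34.12°C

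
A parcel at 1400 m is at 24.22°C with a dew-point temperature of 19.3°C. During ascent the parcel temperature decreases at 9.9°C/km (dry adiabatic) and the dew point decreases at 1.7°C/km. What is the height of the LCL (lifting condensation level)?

T and T_d converge at 9.9 − 1.7 = 8.2°C per km
Height above start = (24.22 − 19.3) / 8.2 = 0.6 km
LCL altitude = 1400 m + 600 m = 2000 m

2000 m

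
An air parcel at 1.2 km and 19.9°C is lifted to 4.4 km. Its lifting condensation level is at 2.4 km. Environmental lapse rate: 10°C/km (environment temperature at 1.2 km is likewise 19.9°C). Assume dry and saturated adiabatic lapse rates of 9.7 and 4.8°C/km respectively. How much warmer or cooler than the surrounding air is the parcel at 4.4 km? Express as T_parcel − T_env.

+10.76°C (parcel warmer than environment)

Parcel:
  1200–2400 m, dry: Δz = 1.2 km ⇒ ΔT = -11.64°C; T = 8.26°C
  2400–4400 m, saturated: Δz = 2 km ⇒ ΔT = -9.6°C; T = -1.34°C
Environment:
  1200–4400 m, environment: Δz = 3.2 km ⇒ ΔT = -32°C; T = -12.1°C
T_parcel − T_env = -1.34 − (-12.1) = +10.76°C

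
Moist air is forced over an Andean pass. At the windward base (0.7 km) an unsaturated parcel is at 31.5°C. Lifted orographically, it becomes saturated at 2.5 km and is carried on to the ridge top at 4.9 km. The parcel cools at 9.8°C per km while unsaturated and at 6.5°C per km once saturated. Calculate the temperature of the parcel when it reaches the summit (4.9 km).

700 → 2500 m (dry, 9.8°C/km): ΔT = -9.8 × 1.8 = -17.64°C → T = 13.86°C
2500 → 4900 m (saturated, 6.5°C/km): ΔT = -6.5 × 2.4 = -15.6°C → T = -1.74°C

-1.74°C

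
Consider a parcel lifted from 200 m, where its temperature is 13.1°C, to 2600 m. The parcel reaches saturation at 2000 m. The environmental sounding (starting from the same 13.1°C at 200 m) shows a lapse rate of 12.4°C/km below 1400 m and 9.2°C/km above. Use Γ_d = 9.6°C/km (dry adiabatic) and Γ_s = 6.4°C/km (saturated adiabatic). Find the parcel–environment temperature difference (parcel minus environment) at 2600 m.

+4.8°C (parcel warmer than environment)

Parcel:
  200–2000 m, dry: Δz = 1.8 km ⇒ ΔT = -17.28°C; T = -4.18°C
  2000–2600 m, saturated: Δz = 0.6 km ⇒ ΔT = -3.84°C; T = -8.02°C
Environment:
  200–1400 m, environment, lower layer: Δz = 1.2 km ⇒ ΔT = -14.88°C; T = -1.78°C
  1400–2600 m, environment, upper layer: Δz = 1.2 km ⇒ ΔT = -11.04°C; T = -12.82°C
T_parcel − T_env = -8.02 − (-12.82) = +4.8°C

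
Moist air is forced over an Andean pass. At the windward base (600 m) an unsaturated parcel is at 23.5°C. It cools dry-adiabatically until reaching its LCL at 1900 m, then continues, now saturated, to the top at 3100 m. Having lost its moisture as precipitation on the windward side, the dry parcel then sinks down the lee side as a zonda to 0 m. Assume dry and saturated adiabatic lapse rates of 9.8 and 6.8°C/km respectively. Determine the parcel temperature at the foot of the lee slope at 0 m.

32.98°C

600 → 1900 m (dry, 9.8°C/km): ΔT = -9.8 × 1.3 = -12.74°C → T = 10.76°C
1900 → 3100 m (saturated, 6.8°C/km): ΔT = -6.8 × 1.2 = -8.16°C → T = 2.6°C
3100 → 0 m (dry descent, 9.8°C/km): ΔT = +9.8 × 3.1 = +30.38°C → T = 32.98°C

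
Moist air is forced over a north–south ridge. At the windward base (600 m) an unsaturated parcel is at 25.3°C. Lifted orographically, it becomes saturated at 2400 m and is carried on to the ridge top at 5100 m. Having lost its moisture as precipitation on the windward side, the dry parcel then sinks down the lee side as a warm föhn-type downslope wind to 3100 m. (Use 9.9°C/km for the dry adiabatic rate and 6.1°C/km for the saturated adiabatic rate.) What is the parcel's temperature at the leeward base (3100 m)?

600–2400 m, dry: Δz = 1.8 km ⇒ ΔT = -17.82°C; T = 7.48°C
2400–5100 m, saturated: Δz = 2.7 km ⇒ ΔT = -16.47°C; T = -8.99°C
5100–3100 m, dry descent: Δz = 2 km ⇒ ΔT = +19.8°C; T = 10.81°C

10.81°C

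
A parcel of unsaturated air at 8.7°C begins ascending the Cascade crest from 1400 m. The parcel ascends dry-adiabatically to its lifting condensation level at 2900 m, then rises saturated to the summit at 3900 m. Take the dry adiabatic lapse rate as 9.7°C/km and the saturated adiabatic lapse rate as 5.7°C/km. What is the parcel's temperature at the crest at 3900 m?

From 1400 m to 2900 m (dry): cools by 9.7 × 1.5 = 14.55°C, giving -5.85°C.
From 2900 m to 3900 m (saturated): cools by 5.7 × 1 = 5.7°C, giving -11.55°C.

-11.55°C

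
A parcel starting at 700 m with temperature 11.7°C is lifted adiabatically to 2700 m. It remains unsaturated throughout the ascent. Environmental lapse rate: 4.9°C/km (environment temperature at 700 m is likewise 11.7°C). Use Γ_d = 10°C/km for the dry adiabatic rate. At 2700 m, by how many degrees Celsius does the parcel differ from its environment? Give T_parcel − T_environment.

Parcel:
  700–2700 m, dry: Δz = 2 km ⇒ ΔT = -20°C; T = -8.3°C
Environment:
  700–2700 m, environment: Δz = 2 km ⇒ ΔT = -9.8°C; T = 1.9°C
T_parcel − T_env = -8.3 − 1.9 = -10.2°C

-10.2°C (parcel cooler than environment)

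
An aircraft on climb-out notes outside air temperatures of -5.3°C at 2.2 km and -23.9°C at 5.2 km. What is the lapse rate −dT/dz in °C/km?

6.2°C/km

Γ = −ΔT/Δz = (-5.3 − (-23.9)) / (5200 − 2200) m
  = 18.6°C / 3 km = 6.2°C/km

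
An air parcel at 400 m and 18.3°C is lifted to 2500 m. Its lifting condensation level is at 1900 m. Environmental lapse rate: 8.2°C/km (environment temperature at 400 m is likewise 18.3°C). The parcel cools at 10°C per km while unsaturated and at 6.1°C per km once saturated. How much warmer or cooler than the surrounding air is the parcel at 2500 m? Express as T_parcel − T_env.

Parcel:
  400 → 1900 m (dry, 10°C/km): ΔT = -10 × 1.5 = -15°C → T = 3.3°C
  1900 → 2500 m (saturated, 6.1°C/km): ΔT = -6.1 × 0.6 = -3.66°C → T = -0.36°C
Environment:
  400 → 2500 m (environment, 8.2°C/km): ΔT = -8.2 × 2.1 = -17.22°C → T = 1.08°C
T_parcel − T_env = -0.36 − 1.08 = -1.44°C

-1.44°C (parcel cooler than environment)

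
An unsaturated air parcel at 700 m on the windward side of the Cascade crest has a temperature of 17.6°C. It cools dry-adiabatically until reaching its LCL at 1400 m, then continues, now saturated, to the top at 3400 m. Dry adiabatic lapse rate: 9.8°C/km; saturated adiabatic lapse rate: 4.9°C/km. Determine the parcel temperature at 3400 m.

From 700 m to 1400 m (dry): cools by 9.8 × 0.7 = 6.86°C, giving 10.74°C.
From 1400 m to 3400 m (saturated): cools by 4.9 × 2 = 9.8°C, giving 0.94°C.

0.94°C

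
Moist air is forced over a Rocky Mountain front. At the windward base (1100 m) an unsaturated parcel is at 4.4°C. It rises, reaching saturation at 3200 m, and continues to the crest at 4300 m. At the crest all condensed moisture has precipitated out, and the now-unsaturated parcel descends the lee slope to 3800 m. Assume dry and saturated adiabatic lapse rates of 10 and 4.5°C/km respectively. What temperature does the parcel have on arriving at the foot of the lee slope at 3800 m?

-16.55°C

Dry to 3200 m: -10 × 2.1 km = -21°C, so T = -16.6°C.
Saturated to 4300 m: -4.5 × 1.1 km = -4.95°C, so T = -21.55°C.
Dry descent to 3800 m: +10 × 0.5 km = +5°C, so T = -16.55°C.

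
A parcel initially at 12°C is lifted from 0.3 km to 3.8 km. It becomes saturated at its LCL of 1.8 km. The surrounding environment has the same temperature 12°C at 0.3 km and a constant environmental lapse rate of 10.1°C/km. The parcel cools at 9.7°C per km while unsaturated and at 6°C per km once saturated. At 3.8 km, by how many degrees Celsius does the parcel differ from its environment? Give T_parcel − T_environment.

Parcel:
  300 → 1800 m (dry, 9.7°C/km): ΔT = -9.7 × 1.5 = -14.55°C → T = -2.55°C
  1800 → 3800 m (saturated, 6°C/km): ΔT = -6 × 2 = -12°C → T = -14.55°C
Environment:
  300 → 3800 m (environment, 10.1°C/km): ΔT = -10.1 × 3.5 = -35.35°C → T = -23.35°C
T_parcel − T_env = -14.55 − (-23.35) = +8.8°C

+8.8°C (parcel warmer than environment)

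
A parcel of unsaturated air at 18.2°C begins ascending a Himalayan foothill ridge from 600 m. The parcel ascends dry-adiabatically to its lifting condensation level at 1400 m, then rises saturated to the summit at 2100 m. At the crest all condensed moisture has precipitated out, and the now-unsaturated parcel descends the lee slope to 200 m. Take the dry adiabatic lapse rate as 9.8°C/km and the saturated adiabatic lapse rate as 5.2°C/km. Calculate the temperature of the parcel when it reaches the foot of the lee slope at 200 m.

Dry to 1400 m: -9.8 × 0.8 km = -7.84°C, so T = 10.36°C.
Saturated to 2100 m: -5.2 × 0.7 km = -3.64°C, so T = 6.72°C.
Dry descent to 200 m: +9.8 × 1.9 km = +18.62°C, so T = 25.34°C.

25.34°C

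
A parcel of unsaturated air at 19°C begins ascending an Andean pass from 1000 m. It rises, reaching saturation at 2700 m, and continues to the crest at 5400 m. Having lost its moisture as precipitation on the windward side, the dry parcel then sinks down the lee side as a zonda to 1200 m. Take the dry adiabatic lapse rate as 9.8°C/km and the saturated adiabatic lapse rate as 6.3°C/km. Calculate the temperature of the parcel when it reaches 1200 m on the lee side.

Dry to 2700 m: -9.8 × 1.7 km = -16.66°C, so T = 2.34°C.
Saturated to 5400 m: -6.3 × 2.7 km = -17.01°C, so T = -14.67°C.
Dry descent to 1200 m: +9.8 × 4.2 km = +41.16°C, so T = 26.49°C.

26.49°C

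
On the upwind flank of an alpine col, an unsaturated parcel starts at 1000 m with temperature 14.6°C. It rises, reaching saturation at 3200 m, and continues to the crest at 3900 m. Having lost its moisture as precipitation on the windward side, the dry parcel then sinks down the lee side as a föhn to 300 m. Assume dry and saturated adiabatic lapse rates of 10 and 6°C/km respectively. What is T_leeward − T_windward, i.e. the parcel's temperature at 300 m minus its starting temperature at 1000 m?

+9.8°C

1000 → 3200 m (dry, 10°C/km): ΔT = -10 × 2.2 = -22°C → T = -7.4°C
3200 → 3900 m (saturated, 6°C/km): ΔT = -6 × 0.7 = -4.2°C → T = -11.6°C
3900 → 300 m (dry descent, 10°C/km): ΔT = +10 × 3.6 = +36°C → T = 24.4°C
Net change vs windward start: 24.4 − 14.6 = +9.8°C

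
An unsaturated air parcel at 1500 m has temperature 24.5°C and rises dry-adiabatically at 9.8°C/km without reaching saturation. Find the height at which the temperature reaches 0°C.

Height above start = (24.5 − 0) / 9.8 = 2.5 km
Altitude = 1500 m + 2500 m = 4000 m

4000 m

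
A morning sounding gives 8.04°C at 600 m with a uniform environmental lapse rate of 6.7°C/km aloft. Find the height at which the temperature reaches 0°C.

1800 m

Height above start = (8.04 − 0) / 6.7 = 1.2 km
Altitude = 600 m + 1200 m = 1800 m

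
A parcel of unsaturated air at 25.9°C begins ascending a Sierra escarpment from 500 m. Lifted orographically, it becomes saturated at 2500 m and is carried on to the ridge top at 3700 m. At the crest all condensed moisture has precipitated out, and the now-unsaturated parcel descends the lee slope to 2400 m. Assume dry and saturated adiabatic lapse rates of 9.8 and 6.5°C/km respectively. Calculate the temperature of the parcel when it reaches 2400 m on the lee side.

11.24°C

500–2500 m, dry: Δz = 2 km ⇒ ΔT = -19.6°C; T = 6.3°C
2500–3700 m, saturated: Δz = 1.2 km ⇒ ΔT = -7.8°C; T = -1.5°C
3700–2400 m, dry descent: Δz = 1.3 km ⇒ ΔT = +12.74°C; T = 11.24°C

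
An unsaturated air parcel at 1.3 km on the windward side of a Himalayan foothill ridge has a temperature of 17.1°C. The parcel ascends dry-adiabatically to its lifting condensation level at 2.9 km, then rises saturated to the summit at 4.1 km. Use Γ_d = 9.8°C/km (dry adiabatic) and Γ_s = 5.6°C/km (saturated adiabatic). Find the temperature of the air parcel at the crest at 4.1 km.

-5.3°C

From 1300 m to 2900 m (dry): cools by 9.8 × 1.6 = 15.68°C, giving 1.42°C.
From 2900 m to 4100 m (saturated): cools by 5.6 × 1.2 = 6.72°C, giving -5.3°C.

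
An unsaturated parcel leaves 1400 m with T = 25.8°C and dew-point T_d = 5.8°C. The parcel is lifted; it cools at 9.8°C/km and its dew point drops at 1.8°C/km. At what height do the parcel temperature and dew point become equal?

3900 m

T and T_d converge at 9.8 − 1.8 = 8°C per km
Height above start = (25.8 − 5.8) / 8 = 2.5 km
LCL altitude = 1400 m + 2500 m = 3900 m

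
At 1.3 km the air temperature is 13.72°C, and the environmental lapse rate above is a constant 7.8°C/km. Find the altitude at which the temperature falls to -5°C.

Height above start = (13.72 − (-5)) / 7.8 = 2.4 km
Altitude = 1300 m + 2400 m = 3700 m

3.7 km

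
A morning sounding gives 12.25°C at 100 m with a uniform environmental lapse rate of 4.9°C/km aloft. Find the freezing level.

2600 m

Height above start = (12.25 − 0) / 4.9 = 2.5 km
Altitude = 100 m + 2500 m = 2600 m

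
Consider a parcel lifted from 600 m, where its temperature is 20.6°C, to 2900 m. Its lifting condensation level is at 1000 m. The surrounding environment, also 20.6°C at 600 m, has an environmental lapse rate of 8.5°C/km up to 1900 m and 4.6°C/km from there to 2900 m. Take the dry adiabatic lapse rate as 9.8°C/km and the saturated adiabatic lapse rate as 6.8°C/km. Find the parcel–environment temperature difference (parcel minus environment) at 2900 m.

Parcel:
  600–1000 m, dry: Δz = 0.4 km ⇒ ΔT = -3.92°C; T = 16.68°C
  1000–2900 m, saturated: Δz = 1.9 km ⇒ ΔT = -12.92°C; T = 3.76°C
Environment:
  600–1900 m, environment, lower layer: Δz = 1.3 km ⇒ ΔT = -11.05°C; T = 9.55°C
  1900–2900 m, environment, upper layer: Δz = 1 km ⇒ ΔT = -4.6°C; T = 4.95°C
T_parcel − T_env = 3.76 − 4.95 = -1.19°C

-1.19°C (parcel cooler than environment)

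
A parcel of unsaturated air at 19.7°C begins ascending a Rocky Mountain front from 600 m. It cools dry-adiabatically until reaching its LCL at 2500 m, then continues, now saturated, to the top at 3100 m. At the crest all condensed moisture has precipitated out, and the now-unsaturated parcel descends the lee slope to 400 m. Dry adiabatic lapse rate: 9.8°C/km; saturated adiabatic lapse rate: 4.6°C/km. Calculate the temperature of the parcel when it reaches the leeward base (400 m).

24.78°C

From 600 m to 2500 m (dry): cools by 9.8 × 1.9 = 18.62°C, giving 1.08°C.
From 2500 m to 3100 m (saturated): cools by 4.6 × 0.6 = 2.76°C, giving -1.68°C.
From 3100 m to 400 m (dry descent): warms by 9.8 × 2.7 = 26.46°C, giving 24.78°C.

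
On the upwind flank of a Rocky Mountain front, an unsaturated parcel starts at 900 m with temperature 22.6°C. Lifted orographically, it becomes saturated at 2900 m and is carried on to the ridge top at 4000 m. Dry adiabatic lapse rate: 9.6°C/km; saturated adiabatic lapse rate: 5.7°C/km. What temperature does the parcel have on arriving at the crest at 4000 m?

-2.87°C

From 900 m to 2900 m (dry): cools by 9.6 × 2 = 19.2°C, giving 3.4°C.
From 2900 m to 4000 m (saturated): cools by 5.7 × 1.1 = 6.27°C, giving -2.87°C.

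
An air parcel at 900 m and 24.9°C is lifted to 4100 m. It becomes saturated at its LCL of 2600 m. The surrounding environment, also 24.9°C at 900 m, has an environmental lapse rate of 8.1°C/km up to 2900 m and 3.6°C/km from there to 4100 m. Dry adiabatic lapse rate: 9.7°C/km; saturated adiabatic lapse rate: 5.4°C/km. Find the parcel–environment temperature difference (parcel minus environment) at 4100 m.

Parcel:
  900–2600 m, dry: Δz = 1.7 km ⇒ ΔT = -16.49°C; T = 8.41°C
  2600–4100 m, saturated: Δz = 1.5 km ⇒ ΔT = -8.1°C; T = 0.31°C
Environment:
  900–2900 m, environment, lower layer: Δz = 2 km ⇒ ΔT = -16.2°C; T = 8.7°C
  2900–4100 m, environment, upper layer: Δz = 1.2 km ⇒ ΔT = -4.32°C; T = 4.38°C
T_parcel − T_env = 0.31 − 4.38 = -4.07°C

-4.07°C (parcel cooler than environment)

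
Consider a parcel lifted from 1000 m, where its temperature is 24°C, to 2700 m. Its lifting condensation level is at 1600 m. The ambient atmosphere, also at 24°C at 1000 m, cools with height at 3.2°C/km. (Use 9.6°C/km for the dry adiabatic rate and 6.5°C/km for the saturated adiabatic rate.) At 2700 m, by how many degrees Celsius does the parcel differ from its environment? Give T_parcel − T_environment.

-7.47°C (parcel cooler than environment)

Parcel:
  Dry to 1600 m: -9.6 × 0.6 km = -5.76°C, so T = 18.24°C.
  Saturated to 2700 m: -6.5 × 1.1 km = -7.15°C, so T = 11.09°C.
Environment:
  Environment to 2700 m: -3.2 × 1.7 km = -5.44°C, so T = 18.56°C.
T_parcel − T_env = 11.09 − 18.56 = -7.47°C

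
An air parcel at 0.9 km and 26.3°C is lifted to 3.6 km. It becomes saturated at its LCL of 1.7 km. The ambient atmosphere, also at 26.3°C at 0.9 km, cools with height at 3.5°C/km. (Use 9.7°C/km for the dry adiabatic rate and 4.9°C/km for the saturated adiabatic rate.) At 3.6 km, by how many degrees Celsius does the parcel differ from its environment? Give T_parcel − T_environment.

-7.62°C (parcel cooler than environment)

Parcel:
  Dry to 1700 m: -9.7 × 0.8 km = -7.76°C, so T = 18.54°C.
  Saturated to 3600 m: -4.9 × 1.9 km = -9.31°C, so T = 9.23°C.
Environment:
  Environment to 3600 m: -3.5 × 2.7 km = -9.45°C, so T = 16.85°C.
T_parcel − T_env = 9.23 − 16.85 = -7.62°C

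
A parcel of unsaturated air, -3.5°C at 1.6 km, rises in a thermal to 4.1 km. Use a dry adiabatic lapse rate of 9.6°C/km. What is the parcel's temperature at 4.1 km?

1600–4100 m, dry adiabatic: Δz = 2.5 km ⇒ ΔT = -24°C; T = -27.5°C

-27.5°C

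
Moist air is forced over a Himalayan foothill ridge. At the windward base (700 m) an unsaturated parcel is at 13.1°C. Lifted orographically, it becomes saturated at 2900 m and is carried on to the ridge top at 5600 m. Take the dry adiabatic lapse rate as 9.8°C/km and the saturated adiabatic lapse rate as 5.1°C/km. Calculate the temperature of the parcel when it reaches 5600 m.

-22.23°C

From 700 m to 2900 m (dry): cools by 9.8 × 2.2 = 21.56°C, giving -8.46°C.
From 2900 m to 5600 m (saturated): cools by 5.1 × 2.7 = 13.77°C, giving -22.23°C.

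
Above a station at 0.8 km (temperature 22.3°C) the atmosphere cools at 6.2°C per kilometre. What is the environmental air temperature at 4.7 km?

800–4700 m, environmental: Δz = 3.9 km ⇒ ΔT = -24.18°C; T = -1.88°C

-1.88°C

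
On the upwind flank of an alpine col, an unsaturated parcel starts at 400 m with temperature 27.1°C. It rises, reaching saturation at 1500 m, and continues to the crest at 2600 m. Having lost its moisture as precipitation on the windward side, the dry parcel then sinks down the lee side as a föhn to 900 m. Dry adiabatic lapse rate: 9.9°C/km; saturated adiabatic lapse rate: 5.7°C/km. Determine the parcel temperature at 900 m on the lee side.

Dry to 1500 m: -9.9 × 1.1 km = -10.89°C, so T = 16.21°C.
Saturated to 2600 m: -5.7 × 1.1 km = -6.27°C, so T = 9.94°C.
Dry descent to 900 m: +9.9 × 1.7 km = +16.83°C, so T = 26.77°C.

26.77°C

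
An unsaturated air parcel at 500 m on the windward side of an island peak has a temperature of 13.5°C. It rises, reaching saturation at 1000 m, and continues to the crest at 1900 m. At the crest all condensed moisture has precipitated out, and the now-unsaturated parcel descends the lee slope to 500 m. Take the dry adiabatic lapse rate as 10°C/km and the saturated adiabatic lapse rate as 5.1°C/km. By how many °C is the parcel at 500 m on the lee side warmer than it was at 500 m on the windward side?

+4.41°C

500–1000 m, dry: Δz = 0.5 km ⇒ ΔT = -5°C; T = 8.5°C
1000–1900 m, saturated: Δz = 0.9 km ⇒ ΔT = -4.59°C; T = 3.91°C
1900–500 m, dry descent: Δz = 1.4 km ⇒ ΔT = +14°C; T = 17.91°C
Net change vs windward start: 17.91 − 13.5 = +4.41°C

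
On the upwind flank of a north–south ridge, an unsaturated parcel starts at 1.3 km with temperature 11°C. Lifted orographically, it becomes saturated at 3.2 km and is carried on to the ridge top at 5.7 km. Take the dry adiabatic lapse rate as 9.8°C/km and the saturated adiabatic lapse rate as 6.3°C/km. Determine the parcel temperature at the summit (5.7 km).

-23.37°C

Dry to 3200 m: -9.8 × 1.9 km = -18.62°C, so T = -7.62°C.
Saturated to 5700 m: -6.3 × 2.5 km = -15.75°C, so T = -23.37°C.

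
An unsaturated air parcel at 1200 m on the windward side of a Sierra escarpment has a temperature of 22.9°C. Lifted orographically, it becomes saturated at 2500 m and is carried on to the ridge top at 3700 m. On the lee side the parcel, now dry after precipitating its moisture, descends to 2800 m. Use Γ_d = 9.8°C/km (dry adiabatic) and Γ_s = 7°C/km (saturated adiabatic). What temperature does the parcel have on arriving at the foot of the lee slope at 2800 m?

1200–2500 m, dry: Δz = 1.3 km ⇒ ΔT = -12.74°C; T = 10.16°C
2500–3700 m, saturated: Δz = 1.2 km ⇒ ΔT = -8.4°C; T = 1.76°C
3700–2800 m, dry descent: Δz = 0.9 km ⇒ ΔT = +8.82°C; T = 10.58°C

10.58°C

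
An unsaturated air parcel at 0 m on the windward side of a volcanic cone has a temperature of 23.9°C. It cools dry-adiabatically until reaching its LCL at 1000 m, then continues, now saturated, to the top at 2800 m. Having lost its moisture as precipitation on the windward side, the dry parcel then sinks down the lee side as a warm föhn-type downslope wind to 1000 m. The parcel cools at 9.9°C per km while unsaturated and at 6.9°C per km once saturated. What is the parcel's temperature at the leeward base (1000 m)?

19.4°C

0 → 1000 m (dry, 9.9°C/km): ΔT = -9.9 × 1 = -9.9°C → T = 14°C
1000 → 2800 m (saturated, 6.9°C/km): ΔT = -6.9 × 1.8 = -12.42°C → T = 1.58°C
2800 → 1000 m (dry descent, 9.9°C/km): ΔT = +9.9 × 1.8 = +17.82°C → T = 19.4°C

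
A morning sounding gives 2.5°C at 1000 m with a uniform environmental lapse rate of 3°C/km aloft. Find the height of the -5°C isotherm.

Height above start = (2.5 − (-5)) / 3 = 2.5 km
Altitude = 1000 m + 2500 m = 3500 m

3500 m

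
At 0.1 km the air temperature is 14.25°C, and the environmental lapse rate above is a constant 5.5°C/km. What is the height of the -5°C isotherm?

Height above start = (14.25 − (-5)) / 5.5 = 3.5 km
Altitude = 100 m + 3500 m = 3600 m

3.6 km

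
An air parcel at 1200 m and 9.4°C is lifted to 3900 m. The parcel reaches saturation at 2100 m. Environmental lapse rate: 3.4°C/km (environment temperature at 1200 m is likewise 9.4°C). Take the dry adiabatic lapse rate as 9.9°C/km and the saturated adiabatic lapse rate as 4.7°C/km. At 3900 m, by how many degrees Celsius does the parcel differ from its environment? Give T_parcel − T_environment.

Parcel:
  1200–2100 m, dry: Δz = 0.9 km ⇒ ΔT = -8.91°C; T = 0.49°C
  2100–3900 m, saturated: Δz = 1.8 km ⇒ ΔT = -8.46°C; T = -7.97°C
Environment:
  1200–3900 m, environment: Δz = 2.7 km ⇒ ΔT = -9.18°C; T = 0.22°C
T_parcel − T_env = -7.97 − 0.22 = -8.19°C

-8.19°C (parcel cooler than environment)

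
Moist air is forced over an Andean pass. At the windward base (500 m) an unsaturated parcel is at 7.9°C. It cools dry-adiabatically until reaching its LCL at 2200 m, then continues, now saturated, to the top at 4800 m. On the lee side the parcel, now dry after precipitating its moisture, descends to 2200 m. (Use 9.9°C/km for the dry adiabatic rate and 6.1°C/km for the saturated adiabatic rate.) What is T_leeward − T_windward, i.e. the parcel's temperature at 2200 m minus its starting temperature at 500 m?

Dry to 2200 m: -9.9 × 1.7 km = -16.83°C, so T = -8.93°C.
Saturated to 4800 m: -6.1 × 2.6 km = -15.86°C, so T = -24.79°C.
Dry descent to 2200 m: +9.9 × 2.6 km = +25.74°C, so T = 0.95°C.
Net change vs windward start: 0.95 − 7.9 = -6.95°C

-6.95°C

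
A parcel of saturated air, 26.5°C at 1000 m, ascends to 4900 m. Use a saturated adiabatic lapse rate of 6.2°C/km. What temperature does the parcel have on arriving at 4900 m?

1000 → 4900 m (saturated adiabatic, 6.2°C/km): ΔT = -6.2 × 3.9 = -24.18°C → T = 2.32°C

2.32°C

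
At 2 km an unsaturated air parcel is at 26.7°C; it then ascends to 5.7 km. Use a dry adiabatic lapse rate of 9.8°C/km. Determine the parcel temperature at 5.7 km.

-9.56°C

From 2000 m to 5700 m (dry adiabatic): cools by 9.8 × 3.7 = 36.26°C, giving -9.56°C.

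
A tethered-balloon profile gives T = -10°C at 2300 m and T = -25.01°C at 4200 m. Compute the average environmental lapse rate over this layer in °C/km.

7.9°C/km

Γ = −ΔT/Δz = (-10 − (-25.01)) / (4200 − 2300) m
  = 15.01°C / 1.9 km = 7.9°C/km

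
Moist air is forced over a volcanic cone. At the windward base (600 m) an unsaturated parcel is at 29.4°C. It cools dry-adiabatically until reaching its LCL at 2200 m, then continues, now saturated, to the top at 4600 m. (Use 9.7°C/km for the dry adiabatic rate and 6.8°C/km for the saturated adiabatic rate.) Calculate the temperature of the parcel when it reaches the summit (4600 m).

-2.44°C

600 → 2200 m (dry, 9.7°C/km): ΔT = -9.7 × 1.6 = -15.52°C → T = 13.88°C
2200 → 4600 m (saturated, 6.8°C/km): ΔT = -6.8 × 2.4 = -16.32°C → T = -2.44°C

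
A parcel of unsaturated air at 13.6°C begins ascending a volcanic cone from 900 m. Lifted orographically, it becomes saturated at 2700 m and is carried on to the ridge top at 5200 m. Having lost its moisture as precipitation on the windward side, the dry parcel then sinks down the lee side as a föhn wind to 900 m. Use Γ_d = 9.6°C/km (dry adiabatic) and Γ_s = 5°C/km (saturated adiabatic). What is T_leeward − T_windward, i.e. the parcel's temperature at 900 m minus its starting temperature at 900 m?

From 900 m to 2700 m (dry): cools by 9.6 × 1.8 = 17.28°C, giving -3.68°C.
From 2700 m to 5200 m (saturated): cools by 5 × 2.5 = 12.5°C, giving -16.18°C.
From 5200 m to 900 m (dry descent): warms by 9.6 × 4.3 = 41.28°C, giving 25.1°C.
Net change vs windward start: 25.1 − 13.6 = +11.5°C

+11.5°C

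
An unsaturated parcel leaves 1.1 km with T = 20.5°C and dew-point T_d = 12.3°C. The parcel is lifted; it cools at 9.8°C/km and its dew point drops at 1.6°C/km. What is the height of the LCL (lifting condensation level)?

2.1 km

T and T_d converge at 9.8 − 1.6 = 8.2°C per km
Height above start = (20.5 − 12.3) / 8.2 = 1 km
LCL altitude = 1100 m + 1000 m = 2100 m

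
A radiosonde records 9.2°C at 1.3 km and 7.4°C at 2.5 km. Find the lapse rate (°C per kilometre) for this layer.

1.5°C/km

Γ = −ΔT/Δz = (9.2 − 7.4) / (2500 − 1300) m
  = 1.8°C / 1.2 km = 1.5°C/km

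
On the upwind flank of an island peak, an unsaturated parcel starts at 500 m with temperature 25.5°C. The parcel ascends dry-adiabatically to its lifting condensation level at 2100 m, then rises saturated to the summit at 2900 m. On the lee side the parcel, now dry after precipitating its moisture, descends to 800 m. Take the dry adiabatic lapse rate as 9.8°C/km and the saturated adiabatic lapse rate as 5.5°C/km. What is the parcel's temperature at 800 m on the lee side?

500–2100 m, dry: Δz = 1.6 km ⇒ ΔT = -15.68°C; T = 9.82°C
2100–2900 m, saturated: Δz = 0.8 km ⇒ ΔT = -4.4°C; T = 5.42°C
2900–800 m, dry descent: Δz = 2.1 km ⇒ ΔT = +20.58°C; T = 26°C

26°C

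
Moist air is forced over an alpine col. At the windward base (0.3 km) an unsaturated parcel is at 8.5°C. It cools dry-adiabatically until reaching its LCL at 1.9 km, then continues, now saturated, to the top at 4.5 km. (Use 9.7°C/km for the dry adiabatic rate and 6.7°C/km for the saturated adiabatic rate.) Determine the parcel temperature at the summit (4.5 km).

-24.44°C

300–1900 m, dry: Δz = 1.6 km ⇒ ΔT = -15.52°C; T = -7.02°C
1900–4500 m, saturated: Δz = 2.6 km ⇒ ΔT = -17.42°C; T = -24.44°C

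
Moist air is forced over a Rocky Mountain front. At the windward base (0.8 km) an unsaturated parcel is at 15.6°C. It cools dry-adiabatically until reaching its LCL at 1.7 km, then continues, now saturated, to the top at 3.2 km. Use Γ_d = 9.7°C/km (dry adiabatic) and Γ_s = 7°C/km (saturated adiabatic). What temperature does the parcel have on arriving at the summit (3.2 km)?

-3.63°C

Dry to 1700 m: -9.7 × 0.9 km = -8.73°C, so T = 6.87°C.
Saturated to 3200 m: -7 × 1.5 km = -10.5°C, so T = -3.63°C.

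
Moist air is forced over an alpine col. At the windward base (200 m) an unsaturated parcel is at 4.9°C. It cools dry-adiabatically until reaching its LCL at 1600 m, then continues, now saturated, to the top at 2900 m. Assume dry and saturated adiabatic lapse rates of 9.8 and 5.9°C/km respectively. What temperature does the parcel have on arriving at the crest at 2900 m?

Dry to 1600 m: -9.8 × 1.4 km = -13.72°C, so T = -8.82°C.
Saturated to 2900 m: -5.9 × 1.3 km = -7.67°C, so T = -16.49°C.

-16.49°C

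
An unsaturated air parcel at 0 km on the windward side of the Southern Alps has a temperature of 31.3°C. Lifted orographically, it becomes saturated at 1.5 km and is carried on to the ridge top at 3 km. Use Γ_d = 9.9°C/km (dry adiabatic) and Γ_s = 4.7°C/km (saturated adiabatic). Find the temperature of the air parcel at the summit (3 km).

0–1500 m, dry: Δz = 1.5 km ⇒ ΔT = -14.85°C; T = 16.45°C
1500–3000 m, saturated: Δz = 1.5 km ⇒ ΔT = -7.05°C; T = 9.4°C

9.4°C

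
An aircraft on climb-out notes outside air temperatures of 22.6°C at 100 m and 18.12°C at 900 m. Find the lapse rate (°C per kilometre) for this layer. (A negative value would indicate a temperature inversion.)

5.6°C/km

Γ = −ΔT/Δz = (22.6 − 18.12) / (900 − 100) m
  = 4.48°C / 0.8 km = 5.6°C/km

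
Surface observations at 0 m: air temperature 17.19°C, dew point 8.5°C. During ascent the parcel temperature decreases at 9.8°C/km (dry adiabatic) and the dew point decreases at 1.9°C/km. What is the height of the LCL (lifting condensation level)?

T and T_d converge at 9.8 − 1.9 = 7.9°C per km
Height above start = (17.19 − 8.5) / 7.9 = 1.1 km
LCL altitude = 0 m + 1100 m = 1100 m

1100 m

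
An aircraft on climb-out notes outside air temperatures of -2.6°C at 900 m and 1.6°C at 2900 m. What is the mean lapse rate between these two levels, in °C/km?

-2.1°C/km

Γ = −ΔT/Δz = (-2.6 − 1.6) / (2900 − 900) m
  = -4.2°C / 2 km = -2.1°C/km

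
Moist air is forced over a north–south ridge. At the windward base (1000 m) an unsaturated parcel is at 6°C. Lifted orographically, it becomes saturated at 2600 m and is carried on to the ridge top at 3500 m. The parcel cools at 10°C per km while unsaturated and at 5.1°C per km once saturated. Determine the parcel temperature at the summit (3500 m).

-14.59°C

1000 → 2600 m (dry, 10°C/km): ΔT = -10 × 1.6 = -16°C → T = -10°C
2600 → 3500 m (saturated, 5.1°C/km): ΔT = -5.1 × 0.9 = -4.59°C → T = -14.59°C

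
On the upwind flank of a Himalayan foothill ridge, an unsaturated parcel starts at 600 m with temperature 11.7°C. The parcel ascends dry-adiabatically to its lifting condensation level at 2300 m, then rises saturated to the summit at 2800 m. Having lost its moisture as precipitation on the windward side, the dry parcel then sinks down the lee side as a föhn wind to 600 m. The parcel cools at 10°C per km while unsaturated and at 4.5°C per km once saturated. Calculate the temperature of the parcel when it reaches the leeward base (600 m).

600–2300 m, dry: Δz = 1.7 km ⇒ ΔT = -17°C; T = -5.3°C
2300–2800 m, saturated: Δz = 0.5 km ⇒ ΔT = -2.25°C; T = -7.55°C
2800–600 m, dry descent: Δz = 2.2 km ⇒ ΔT = +22°C; T = 14.45°C

14.45°C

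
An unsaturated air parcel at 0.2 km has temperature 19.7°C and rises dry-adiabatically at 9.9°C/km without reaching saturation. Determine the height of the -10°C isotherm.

3.2 km

Height above start = (19.7 − (-10)) / 9.9 = 3 km
Altitude = 200 m + 3000 m = 3200 m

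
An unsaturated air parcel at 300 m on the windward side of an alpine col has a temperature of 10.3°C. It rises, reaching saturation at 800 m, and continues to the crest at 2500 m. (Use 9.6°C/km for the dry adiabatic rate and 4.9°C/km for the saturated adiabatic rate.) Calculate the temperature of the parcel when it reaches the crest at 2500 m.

-2.83°C

300 → 800 m (dry, 9.6°C/km): ΔT = -9.6 × 0.5 = -4.8°C → T = 5.5°C
800 → 2500 m (saturated, 4.9°C/km): ΔT = -4.9 × 1.7 = -8.33°C → T = -2.83°C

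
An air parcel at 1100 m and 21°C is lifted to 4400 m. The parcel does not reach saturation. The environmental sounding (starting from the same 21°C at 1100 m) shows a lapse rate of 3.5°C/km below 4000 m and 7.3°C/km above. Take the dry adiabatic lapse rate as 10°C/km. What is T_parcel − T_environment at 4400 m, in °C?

Parcel:
  From 1100 m to 4400 m (dry): cools by 10 × 3.3 = 33°C, giving -12°C.
Environment:
  From 1100 m to 4000 m (environment, lower layer): cools by 3.5 × 2.9 = 10.15°C, giving 10.85°C.
  From 4000 m to 4400 m (environment, upper layer): cools by 7.3 × 0.4 = 2.92°C, giving 7.93°C.
T_parcel − T_env = -12 − 7.93 = -19.93°C

-19.93°C (parcel cooler than environment)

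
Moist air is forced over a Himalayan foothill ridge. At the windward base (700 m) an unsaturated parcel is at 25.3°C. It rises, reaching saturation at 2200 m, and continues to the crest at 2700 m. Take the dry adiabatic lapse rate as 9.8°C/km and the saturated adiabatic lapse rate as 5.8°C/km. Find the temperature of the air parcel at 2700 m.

700 → 2200 m (dry, 9.8°C/km): ΔT = -9.8 × 1.5 = -14.7°C → T = 10.6°C
2200 → 2700 m (saturated, 5.8°C/km): ΔT = -5.8 × 0.5 = -2.9°C → T = 7.7°C

7.7°C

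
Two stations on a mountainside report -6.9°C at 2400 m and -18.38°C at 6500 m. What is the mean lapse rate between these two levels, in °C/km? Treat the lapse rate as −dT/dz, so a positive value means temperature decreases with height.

Γ = −ΔT/Δz = (-6.9 − (-18.38)) / (6500 − 2400) m
  = 11.48°C / 4.1 km = 2.8°C/km

2.8°C/km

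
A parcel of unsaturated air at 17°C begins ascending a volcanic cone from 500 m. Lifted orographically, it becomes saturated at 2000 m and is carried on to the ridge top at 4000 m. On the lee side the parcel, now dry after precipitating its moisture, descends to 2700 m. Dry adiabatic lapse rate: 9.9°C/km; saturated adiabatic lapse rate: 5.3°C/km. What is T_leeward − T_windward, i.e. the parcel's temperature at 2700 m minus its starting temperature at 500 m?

-12.58°C

500–2000 m, dry: Δz = 1.5 km ⇒ ΔT = -14.85°C; T = 2.15°C
2000–4000 m, saturated: Δz = 2 km ⇒ ΔT = -10.6°C; T = -8.45°C
4000–2700 m, dry descent: Δz = 1.3 km ⇒ ΔT = +12.87°C; T = 4.42°C
Net change vs windward start: 4.42 − 17 = -12.58°C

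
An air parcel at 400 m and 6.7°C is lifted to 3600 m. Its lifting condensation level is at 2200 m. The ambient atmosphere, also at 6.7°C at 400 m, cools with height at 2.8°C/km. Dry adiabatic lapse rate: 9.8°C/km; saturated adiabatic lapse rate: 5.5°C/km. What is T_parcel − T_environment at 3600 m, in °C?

Parcel:
  400 → 2200 m (dry, 9.8°C/km): ΔT = -9.8 × 1.8 = -17.64°C → T = -10.94°C
  2200 → 3600 m (saturated, 5.5°C/km): ΔT = -5.5 × 1.4 = -7.7°C → T = -18.64°C
Environment:
  400 → 3600 m (environment, 2.8°C/km): ΔT = -2.8 × 3.2 = -8.96°C → T = -2.26°C
T_parcel − T_env = -18.64 − (-2.26) = -16.38°C

-16.38°C (parcel cooler than environment)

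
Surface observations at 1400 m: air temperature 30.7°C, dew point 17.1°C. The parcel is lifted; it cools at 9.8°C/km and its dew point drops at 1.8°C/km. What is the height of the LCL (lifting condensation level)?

3100 m

T and T_d converge at 9.8 − 1.8 = 8°C per km
Height above start = (30.7 − 17.1) / 8 = 1.7 km
LCL altitude = 1400 m + 1700 m = 3100 m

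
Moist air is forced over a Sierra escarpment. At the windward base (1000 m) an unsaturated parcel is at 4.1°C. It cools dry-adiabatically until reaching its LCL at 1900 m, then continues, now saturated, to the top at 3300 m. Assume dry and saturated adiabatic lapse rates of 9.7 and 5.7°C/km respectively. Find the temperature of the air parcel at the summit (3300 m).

-12.61°C

1000 → 1900 m (dry, 9.7°C/km): ΔT = -9.7 × 0.9 = -8.73°C → T = -4.63°C
1900 → 3300 m (saturated, 5.7°C/km): ΔT = -5.7 × 1.4 = -7.98°C → T = -12.61°C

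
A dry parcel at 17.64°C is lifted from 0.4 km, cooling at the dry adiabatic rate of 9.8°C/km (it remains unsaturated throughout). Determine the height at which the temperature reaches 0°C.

2.2 km

Height above start = (17.64 − 0) / 9.8 = 1.8 km
Altitude = 400 m + 1800 m = 2200 m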